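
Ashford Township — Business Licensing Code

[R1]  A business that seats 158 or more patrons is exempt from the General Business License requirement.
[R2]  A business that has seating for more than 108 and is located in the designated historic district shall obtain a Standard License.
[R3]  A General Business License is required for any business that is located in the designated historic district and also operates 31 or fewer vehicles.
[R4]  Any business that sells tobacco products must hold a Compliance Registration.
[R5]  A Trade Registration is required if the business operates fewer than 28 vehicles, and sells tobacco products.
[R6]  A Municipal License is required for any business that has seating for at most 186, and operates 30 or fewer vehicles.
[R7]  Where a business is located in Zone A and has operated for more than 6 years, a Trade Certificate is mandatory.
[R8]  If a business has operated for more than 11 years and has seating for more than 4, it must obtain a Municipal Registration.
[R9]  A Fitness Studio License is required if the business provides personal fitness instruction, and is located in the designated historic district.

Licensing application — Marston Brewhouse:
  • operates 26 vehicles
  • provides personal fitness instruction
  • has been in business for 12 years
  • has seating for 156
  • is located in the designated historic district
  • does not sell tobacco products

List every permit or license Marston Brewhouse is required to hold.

Fitness Studio License, General Business License, Municipal License, Municipal Registration, Standard License

[R1] seating 156 < 158 → General Business License exemption does not apply.
[R2] seating 156 > 108; is located in the designated historic district → Standard License required.
[R3] is located in the designated historic district; vehicles 26 ≤ 31 → General Business License required.
[R4] does not sell tobacco products → Compliance Registration not required.
[R5] vehicles 26 < 28; does not sell tobacco products → Trade Registration not required.
[R6] seating 156 ≤ 186; vehicles 26 ≤ 30 → Municipal License required.
[R7] is located in the designated historic district (not: is located in Zone A); years in business 12 > 6 → Trade Certificate not required.
[R8] years in business 12 > 11; seating 156 > 4 → Municipal Registration required.
[R9] provides personal fitness instruction; is located in the designated historic district → Fitness Studio License required.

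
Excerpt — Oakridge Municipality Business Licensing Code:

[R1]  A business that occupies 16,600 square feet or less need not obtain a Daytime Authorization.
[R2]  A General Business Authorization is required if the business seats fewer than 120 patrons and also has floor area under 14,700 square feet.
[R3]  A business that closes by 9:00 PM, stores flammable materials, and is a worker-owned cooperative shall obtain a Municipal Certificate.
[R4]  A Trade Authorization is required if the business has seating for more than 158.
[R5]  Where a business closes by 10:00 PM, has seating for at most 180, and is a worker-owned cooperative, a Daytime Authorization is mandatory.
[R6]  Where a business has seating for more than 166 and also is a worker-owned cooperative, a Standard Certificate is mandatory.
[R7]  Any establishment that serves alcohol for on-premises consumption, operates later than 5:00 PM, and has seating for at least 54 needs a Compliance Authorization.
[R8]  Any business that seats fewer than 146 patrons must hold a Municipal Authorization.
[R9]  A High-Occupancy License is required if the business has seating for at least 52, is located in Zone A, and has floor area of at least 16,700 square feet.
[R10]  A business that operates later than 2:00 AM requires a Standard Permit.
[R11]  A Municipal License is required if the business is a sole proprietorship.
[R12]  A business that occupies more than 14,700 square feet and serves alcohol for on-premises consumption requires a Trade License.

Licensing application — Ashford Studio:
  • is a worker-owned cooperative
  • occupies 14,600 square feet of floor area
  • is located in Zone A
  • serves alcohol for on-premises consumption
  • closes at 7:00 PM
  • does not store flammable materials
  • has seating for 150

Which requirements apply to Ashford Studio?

[R1] floor area 14,600 square feet ≤ 16,600 square feet → exempt from Daytime Authorization.
[R2] seating 150 ≥ 120; floor area 14,600 square feet < 14,700 square feet → General Business Authorization not required.
[R3] closes 7:00 PM, at/before 9:00 PM; does not store flammable materials; is a worker-owned cooperative → Municipal Certificate not required.
[R4] seating 150 ≤ 158 → Trade Authorization not required.
[R5] closes 7:00 PM, at/before 10:00 PM; seating 150 ≤ 180; is a worker-owned cooperative → Daytime Authorization required.
[R6] seating 150 ≤ 166; is a worker-owned cooperative → Standard Certificate not required.
[R7] serves alcohol for on-premises consumption; closes 7:00 PM, after 5:00 PM; seating 150 ≥ 54 → Compliance Authorization required.
[R8] seating 150 ≥ 146 → Municipal Authorization not required.
[R9] seating 150 ≥ 52; is located in Zone A; floor area 14,600 square feet < 16,700 square feet → High-Occupancy License not required.
[R10] closes 7:00 PM, at/before 2:00 AM → Standard Permit not required.
[R11] is a worker-owned cooperative (not: is a sole proprietorship) → Municipal License not required.
[R12] floor area 14,600 square feet ≤ 14,700 square feet; serves alcohol for on-premises consumption → Trade License not required.

Compliance Authorization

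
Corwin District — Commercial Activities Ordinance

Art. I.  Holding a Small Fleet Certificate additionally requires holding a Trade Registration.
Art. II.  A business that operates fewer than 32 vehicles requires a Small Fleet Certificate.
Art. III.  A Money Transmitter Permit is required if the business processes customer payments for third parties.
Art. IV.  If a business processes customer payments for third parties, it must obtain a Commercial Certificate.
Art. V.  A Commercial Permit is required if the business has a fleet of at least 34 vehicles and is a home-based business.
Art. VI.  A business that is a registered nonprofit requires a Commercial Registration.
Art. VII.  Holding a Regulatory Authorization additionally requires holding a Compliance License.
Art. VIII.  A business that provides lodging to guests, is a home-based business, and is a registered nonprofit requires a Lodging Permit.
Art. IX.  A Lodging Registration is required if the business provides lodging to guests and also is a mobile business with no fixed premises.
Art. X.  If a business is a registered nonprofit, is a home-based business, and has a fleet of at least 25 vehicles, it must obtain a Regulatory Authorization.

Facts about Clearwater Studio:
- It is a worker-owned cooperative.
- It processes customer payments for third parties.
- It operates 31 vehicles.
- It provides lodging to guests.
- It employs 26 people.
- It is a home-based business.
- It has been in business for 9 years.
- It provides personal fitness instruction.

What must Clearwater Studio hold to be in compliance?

Commercial Certificate, Money Transmitter Permit, Small Fleet Certificate, Trade Registration

Art. I. Small Fleet Certificate is required → Trade Registration also required.
Art. II. vehicles 31 < 32 → Small Fleet Certificate required.
Art. III. processes customer payments for third parties → Money Transmitter Permit required.
Art. IV. processes customer payments for third parties → Commercial Certificate required.
Art. V. vehicles 31 < 34; is a home-based business → Commercial Permit not required.
Art. VI. is a worker-owned cooperative (not: is a registered nonprofit) → Commercial Registration not required.
Art. VII. Regulatory Authorization is not required → no effect.
Art. VIII. provides lodging to guests; is a home-based business; is a worker-owned cooperative (not: is a registered nonprofit) → Lodging Permit not required.
Art. IX. provides lodging to guests; is a home-based business (not: is a mobile business with no fixed premises) → Lodging Registration not required.
Art. X. is a worker-owned cooperative (not: is a registered nonprofit); is a home-based business; vehicles 31 ≥ 25 → Regulatory Authorization not required.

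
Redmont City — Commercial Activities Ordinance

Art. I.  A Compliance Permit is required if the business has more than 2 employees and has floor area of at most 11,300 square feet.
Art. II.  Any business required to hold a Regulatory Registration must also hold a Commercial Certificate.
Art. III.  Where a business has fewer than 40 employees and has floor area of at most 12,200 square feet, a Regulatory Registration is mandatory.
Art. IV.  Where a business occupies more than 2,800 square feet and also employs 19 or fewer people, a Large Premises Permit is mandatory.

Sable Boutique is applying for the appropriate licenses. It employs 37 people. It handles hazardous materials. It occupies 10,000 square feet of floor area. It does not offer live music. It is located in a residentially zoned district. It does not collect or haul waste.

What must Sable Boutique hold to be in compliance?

Art. I. employees 37 > 2; floor area 10,000 square feet ≤ 11,300 square feet → Compliance Permit required.
Art. II. Regulatory Registration is required → Commercial Certificate also required.
Art. III. employees 37 < 40; floor area 10,000 square feet ≤ 12,200 square feet → Regulatory Registration required.
Art. IV. floor area 10,000 square feet > 2,800 square feet; employees 37 > 19 → Large Premises Permit not required.

Commercial Certificate, Compliance Permit, Regulatory Registration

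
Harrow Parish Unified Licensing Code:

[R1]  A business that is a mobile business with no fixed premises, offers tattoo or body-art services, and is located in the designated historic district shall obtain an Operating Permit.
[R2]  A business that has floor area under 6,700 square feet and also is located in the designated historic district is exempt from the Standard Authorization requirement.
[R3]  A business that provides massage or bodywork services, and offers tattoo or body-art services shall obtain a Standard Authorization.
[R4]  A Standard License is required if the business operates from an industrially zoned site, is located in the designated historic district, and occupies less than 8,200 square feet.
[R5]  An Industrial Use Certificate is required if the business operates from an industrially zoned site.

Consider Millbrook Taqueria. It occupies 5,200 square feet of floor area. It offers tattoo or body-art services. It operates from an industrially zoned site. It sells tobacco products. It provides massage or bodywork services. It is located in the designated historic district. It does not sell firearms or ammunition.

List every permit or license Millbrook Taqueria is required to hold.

Industrial Use Certificate, Standard License

[R1] operates from an industrially zoned site (not: is a mobile business with no fixed premises); offers tattoo or body-art services; is located in the designated historic district → Operating Permit not required.
[R2] floor area 5,200 square feet < 6,700 square feet; is located in the designated historic district → exempt from Standard Authorization.
[R3] provides massage or bodywork services; offers tattoo or body-art services → Standard Authorization required.
[R4] operates from an industrially zoned site; is located in the designated historic district; floor area 5,200 square feet < 8,200 square feet → Standard License required.
[R5] operates from an industrially zoned site → Industrial Use Certificate required.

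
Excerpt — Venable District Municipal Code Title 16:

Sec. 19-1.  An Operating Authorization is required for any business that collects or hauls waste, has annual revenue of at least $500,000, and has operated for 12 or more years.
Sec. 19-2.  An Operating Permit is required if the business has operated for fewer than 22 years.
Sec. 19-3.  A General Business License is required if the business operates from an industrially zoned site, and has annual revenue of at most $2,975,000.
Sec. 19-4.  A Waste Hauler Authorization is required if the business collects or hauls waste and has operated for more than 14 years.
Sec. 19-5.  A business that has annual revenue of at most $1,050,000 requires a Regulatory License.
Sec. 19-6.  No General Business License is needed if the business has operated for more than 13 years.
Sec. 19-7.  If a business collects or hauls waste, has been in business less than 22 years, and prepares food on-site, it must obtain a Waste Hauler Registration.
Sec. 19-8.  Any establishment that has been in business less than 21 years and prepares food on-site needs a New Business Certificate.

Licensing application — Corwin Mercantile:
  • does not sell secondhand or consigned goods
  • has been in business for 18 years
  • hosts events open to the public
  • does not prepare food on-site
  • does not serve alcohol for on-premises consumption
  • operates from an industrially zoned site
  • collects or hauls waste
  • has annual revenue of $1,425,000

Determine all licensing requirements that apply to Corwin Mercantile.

Sec. 19-1. collects or hauls waste; revenue $1,425,000 ≥ $500,000; years in business 18 ≥ 12 → Operating Authorization required.
Sec. 19-2. years in business 18 < 22 → Operating Permit required.
Sec. 19-3. operates from an industrially zoned site; revenue $1,425,000 ≤ $2,975,000 → General Business License required.
Sec. 19-4. collects or hauls waste; years in business 18 > 14 → Waste Hauler Authorization required.
Sec. 19-5. revenue $1,425,000 > $1,050,000 → Regulatory License not required.
Sec. 19-6. years in business 18 > 13 → exempt from General Business License.
Sec. 19-7. collects or hauls waste; years in business 18 < 22; does not prepare food on-site → Waste Hauler Registration not required.
Sec. 19-8. years in business 18 < 21; does not prepare food on-site → New Business Certificate not required.

Operating Authorization, Operating Permit, Waste Hauler Authorization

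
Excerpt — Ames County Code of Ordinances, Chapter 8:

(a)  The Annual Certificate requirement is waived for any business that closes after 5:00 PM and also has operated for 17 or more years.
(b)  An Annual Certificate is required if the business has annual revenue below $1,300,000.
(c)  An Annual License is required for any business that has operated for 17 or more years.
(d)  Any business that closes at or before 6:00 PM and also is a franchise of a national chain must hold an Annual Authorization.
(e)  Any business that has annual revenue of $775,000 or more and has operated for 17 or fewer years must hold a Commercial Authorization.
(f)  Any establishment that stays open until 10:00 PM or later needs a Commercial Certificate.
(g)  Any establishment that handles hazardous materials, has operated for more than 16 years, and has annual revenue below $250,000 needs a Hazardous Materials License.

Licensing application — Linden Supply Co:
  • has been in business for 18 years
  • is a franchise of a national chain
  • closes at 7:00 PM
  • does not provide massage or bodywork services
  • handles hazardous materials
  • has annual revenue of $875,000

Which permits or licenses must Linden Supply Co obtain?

Annual License

(a) closes 7:00 PM, after 5:00 PM; years in business 18 ≥ 17 → exempt from Annual Certificate.
(b) revenue $875,000 < $1,300,000 → Annual Certificate required.
(c) years in business 18 ≥ 17 → Annual License required.
(d) closes 7:00 PM, after 6:00 PM; is a franchise of a national chain → Annual Authorization not required.
(e) revenue $875,000 ≥ $775,000; years in business 18 > 17 → Commercial Authorization not required.
(f) closes 7:00 PM, at/before 10:00 PM → Commercial Certificate not required.
(g) handles hazardous materials; years in business 18 > 16; revenue $875,000 ≥ $250,000 → Hazardous Materials License not required.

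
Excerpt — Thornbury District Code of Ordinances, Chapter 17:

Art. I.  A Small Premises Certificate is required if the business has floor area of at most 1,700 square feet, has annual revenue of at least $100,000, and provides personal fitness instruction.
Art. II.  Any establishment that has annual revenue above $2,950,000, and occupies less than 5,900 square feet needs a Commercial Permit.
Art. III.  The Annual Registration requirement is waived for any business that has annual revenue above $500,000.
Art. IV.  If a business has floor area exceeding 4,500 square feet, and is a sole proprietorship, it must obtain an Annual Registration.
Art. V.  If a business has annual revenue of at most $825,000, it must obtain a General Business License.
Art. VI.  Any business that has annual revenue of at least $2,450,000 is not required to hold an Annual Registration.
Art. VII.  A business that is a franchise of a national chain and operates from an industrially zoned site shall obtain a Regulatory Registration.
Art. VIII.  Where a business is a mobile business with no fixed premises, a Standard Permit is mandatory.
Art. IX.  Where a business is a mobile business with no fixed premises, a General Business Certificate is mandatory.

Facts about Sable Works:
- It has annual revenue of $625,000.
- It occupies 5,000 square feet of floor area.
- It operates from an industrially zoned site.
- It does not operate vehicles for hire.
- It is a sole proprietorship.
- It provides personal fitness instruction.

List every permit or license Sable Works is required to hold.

Art. I. floor area 5,000 square feet > 1,700 square feet; revenue $625,000 ≥ $100,000; provides personal fitness instruction → Small Premises Certificate not required.
Art. II. revenue $625,000 ≤ $2,950,000; floor area 5,000 square feet < 5,900 square feet → Commercial Permit not required.
Art. III. revenue $625,000 > $500,000 → exempt from Annual Registration.
Art. IV. floor area 5,000 square feet > 4,500 square feet; is a sole proprietorship → Annual Registration required.
Art. V. revenue $625,000 ≤ $825,000 → General Business License required.
Art. VI. revenue $625,000 < $2,450,000 → Annual Registration exemption does not apply.
Art. VII. is a sole proprietorship (not: is a franchise of a national chain); operates from an industrially zoned site → Regulatory Registration not required.
Art. VIII. operates from an industrially zoned site (not: is a mobile business with no fixed premises) → Standard Permit not required.
Art. IX. operates from an industrially zoned site (not: is a mobile business with no fixed premises) → General Business Certificate not required.

General Business License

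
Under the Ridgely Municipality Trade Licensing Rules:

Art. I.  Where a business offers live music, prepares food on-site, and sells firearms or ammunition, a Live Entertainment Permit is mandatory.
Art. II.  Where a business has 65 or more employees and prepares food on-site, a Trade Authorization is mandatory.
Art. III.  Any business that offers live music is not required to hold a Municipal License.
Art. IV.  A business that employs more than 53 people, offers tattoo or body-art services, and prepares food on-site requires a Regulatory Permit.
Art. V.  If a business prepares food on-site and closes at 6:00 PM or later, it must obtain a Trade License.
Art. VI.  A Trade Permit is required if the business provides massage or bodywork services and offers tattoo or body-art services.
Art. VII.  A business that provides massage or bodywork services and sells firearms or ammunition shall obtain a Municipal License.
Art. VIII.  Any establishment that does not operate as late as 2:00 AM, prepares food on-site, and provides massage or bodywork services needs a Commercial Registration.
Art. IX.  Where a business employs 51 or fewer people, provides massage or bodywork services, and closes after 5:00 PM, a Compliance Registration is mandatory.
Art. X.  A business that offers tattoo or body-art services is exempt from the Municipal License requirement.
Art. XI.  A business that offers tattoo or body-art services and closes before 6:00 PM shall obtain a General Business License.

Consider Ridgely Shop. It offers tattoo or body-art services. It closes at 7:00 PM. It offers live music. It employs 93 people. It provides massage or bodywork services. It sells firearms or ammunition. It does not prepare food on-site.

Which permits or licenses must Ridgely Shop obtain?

Art. I. offers live music; does not prepare food on-site; sells firearms or ammunition → Live Entertainment Permit not required.
Art. II. employees 93 ≥ 65; does not prepare food on-site → Trade Authorization not required.
Art. III. offers live music → exempt from Municipal License.
Art. IV. employees 93 > 53; offers tattoo or body-art services; does not prepare food on-site → Regulatory Permit not required.
Art. V. does not prepare food on-site; closes 7:00 PM, after 6:00 PM → Trade License not required.
Art. VI. provides massage or bodywork services; offers tattoo or body-art services → Trade Permit required.
Art. VII. provides massage or bodywork services; sells firearms or ammunition → Municipal License required.
Art. VIII. closes 7:00 PM, at/before 2:00 AM; does not prepare food on-site; provides massage or bodywork services → Commercial Registration not required.
Art. IX. employees 93 > 51; provides massage or bodywork services; closes 7:00 PM, after 5:00 PM → Compliance Registration not required.
Art. X. offers tattoo or body-art services → exempt from Municipal License.
Art. XI. offers tattoo or body-art services; closes 7:00 PM, after 6:00 PM → General Business License not required.

Trade Permit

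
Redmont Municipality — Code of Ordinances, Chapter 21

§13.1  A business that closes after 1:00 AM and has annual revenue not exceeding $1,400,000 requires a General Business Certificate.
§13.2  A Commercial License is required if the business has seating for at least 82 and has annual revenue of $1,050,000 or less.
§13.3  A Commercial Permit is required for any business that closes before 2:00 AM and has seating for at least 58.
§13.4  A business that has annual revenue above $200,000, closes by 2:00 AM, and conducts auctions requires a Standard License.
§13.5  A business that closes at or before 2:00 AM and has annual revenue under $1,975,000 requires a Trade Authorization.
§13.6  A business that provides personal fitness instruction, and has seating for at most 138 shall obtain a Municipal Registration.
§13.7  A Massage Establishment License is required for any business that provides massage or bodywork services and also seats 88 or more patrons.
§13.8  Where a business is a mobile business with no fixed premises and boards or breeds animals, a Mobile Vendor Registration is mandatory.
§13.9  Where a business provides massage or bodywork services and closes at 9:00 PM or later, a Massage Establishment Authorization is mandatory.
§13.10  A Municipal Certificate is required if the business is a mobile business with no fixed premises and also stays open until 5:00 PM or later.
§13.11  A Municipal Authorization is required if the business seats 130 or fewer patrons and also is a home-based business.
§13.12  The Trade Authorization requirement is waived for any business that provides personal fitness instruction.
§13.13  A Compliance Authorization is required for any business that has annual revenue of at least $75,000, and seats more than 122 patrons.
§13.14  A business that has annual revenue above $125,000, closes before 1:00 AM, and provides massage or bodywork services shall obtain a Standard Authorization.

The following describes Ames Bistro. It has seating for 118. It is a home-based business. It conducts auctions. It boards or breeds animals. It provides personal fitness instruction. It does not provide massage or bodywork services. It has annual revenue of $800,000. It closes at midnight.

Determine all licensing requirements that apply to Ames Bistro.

Commercial License, Commercial Permit, Municipal Authorization, Municipal Registration, Standard License

§13.1 closes midnight, at/before 1:00 AM; revenue $800,000 ≤ $1,400,000 → General Business Certificate not required.
§13.2 seating 118 ≥ 82; revenue $800,000 ≤ $1,050,000 → Commercial License required.
§13.3 closes midnight, at/before 2:00 AM; seating 118 ≥ 58 → Commercial Permit required.
§13.4 revenue $800,000 > $200,000; closes midnight, at/before 2:00 AM; conducts auctions → Standard License required.
§13.5 closes midnight, at/before 2:00 AM; revenue $800,000 < $1,975,000 → Trade Authorization required.
§13.6 provides personal fitness instruction; seating 118 ≤ 138 → Municipal Registration required.
§13.7 does not provide massage or bodywork services; seating 118 ≥ 88 → Massage Establishment License not required.
§13.8 is a home-based business (not: is a mobile business with no fixed premises); boards or breeds animals → Mobile Vendor Registration not required.
§13.9 does not provide massage or bodywork services; closes midnight, after 9:00 PM → Massage Establishment Authorization not required.
§13.10 is a home-based business (not: is a mobile business with no fixed premises); closes midnight, after 5:00 PM → Municipal Certificate not required.
§13.11 seating 118 ≤ 130; is a home-based business → Municipal Authorization required.
§13.12 provides personal fitness instruction → exempt from Trade Authorization.
§13.13 revenue $800,000 ≥ $75,000; seating 118 ≤ 122 → Compliance Authorization not required.
§13.14 revenue $800,000 > $125,000; closes midnight, at/before 1:00 AM; does not provide massage or bodywork services → Standard Authorization not required.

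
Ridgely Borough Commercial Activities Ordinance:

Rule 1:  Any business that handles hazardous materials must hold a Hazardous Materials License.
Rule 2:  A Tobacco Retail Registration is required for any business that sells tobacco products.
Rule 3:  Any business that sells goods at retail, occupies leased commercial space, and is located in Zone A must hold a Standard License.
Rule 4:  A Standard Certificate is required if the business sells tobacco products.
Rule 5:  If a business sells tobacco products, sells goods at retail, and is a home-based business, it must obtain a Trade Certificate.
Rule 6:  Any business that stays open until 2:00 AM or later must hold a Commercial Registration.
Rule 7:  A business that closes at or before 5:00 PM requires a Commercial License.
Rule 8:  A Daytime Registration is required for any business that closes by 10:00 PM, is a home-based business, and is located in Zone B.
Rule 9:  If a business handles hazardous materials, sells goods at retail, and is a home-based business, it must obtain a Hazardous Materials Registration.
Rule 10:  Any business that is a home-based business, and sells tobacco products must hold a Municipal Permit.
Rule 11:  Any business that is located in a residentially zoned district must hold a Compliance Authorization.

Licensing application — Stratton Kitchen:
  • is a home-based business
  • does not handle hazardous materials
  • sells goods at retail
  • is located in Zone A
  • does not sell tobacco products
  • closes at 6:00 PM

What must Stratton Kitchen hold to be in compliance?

Rule 1: does not handle hazardous materials → Hazardous Materials License not required.
Rule 2: does not sell tobacco products → Tobacco Retail Registration not required.
Rule 3: sells goods at retail; is a home-based business (not: occupies leased commercial space); is located in Zone A → Standard License not required.
Rule 4: does not sell tobacco products → Standard Certificate not required.
Rule 5: does not sell tobacco products; sells goods at retail; is a home-based business → Trade Certificate not required.
Rule 6: closes 6:00 PM, at/before 2:00 AM → Commercial Registration not required.
Rule 7: closes 6:00 PM, after 5:00 PM → Commercial License not required.
Rule 8: closes 6:00 PM, at/before 10:00 PM; is a home-based business; is located in Zone A (not: is located in Zone B) → Daytime Registration not required.
Rule 9: does not handle hazardous materials; sells goods at retail; is a home-based business → Hazardous Materials Registration not required.
Rule 10: is a home-based business; does not sell tobacco products → Municipal Permit not required.
Rule 11: is located in Zone A (not: is located in a residentially zoned district) → Compliance Authorization not required.

None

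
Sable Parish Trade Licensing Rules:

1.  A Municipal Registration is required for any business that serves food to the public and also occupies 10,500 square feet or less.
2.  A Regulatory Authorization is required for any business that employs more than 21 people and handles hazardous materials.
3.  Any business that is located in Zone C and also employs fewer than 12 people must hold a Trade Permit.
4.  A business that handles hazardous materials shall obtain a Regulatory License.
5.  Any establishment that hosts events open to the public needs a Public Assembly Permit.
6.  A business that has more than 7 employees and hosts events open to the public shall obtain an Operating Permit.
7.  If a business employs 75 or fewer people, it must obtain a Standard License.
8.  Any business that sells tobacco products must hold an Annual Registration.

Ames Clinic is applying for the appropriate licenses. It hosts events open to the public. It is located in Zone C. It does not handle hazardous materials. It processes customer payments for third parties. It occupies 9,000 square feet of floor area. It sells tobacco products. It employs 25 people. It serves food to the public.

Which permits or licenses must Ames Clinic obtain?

Annual Registration, Municipal Registration, Operating Permit, Public Assembly Permit, Standard License

1. serves food to the public; floor area 9,000 square feet ≤ 10,500 square feet → Municipal Registration required.
2. employees 25 > 21; does not handle hazardous materials → Regulatory Authorization not required.
3. is located in Zone C; employees 25 ≥ 12 → Trade Permit not required.
4. does not handle hazardous materials → Regulatory License not required.
5. hosts events open to the public → Public Assembly Permit required.
6. employees 25 > 7; hosts events open to the public → Operating Permit required.
7. employees 25 ≤ 75 → Standard License required.
8. sells tobacco products → Annual Registration required.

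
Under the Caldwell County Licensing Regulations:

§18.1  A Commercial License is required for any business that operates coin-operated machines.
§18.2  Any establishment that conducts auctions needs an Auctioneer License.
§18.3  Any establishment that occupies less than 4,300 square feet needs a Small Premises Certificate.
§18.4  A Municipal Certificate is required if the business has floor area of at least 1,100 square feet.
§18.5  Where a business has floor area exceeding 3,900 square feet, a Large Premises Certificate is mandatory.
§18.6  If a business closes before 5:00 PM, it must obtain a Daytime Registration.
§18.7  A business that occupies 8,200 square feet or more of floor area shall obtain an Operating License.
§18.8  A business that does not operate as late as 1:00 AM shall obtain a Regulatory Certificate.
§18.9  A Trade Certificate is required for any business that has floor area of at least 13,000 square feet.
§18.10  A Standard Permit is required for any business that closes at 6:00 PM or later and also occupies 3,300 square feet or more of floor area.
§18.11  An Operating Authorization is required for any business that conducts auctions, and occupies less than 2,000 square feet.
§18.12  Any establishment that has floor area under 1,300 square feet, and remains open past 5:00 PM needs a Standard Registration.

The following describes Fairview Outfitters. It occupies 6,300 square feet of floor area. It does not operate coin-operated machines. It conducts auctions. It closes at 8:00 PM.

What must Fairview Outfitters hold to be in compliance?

Auctioneer License, Large Premises Certificate, Municipal Certificate, Regulatory Certificate, Standard Permit

§18.1 does not operate coin-operated machines → Commercial License not required.
§18.2 conducts auctions → Auctioneer License required.
§18.3 floor area 6,300 square feet ≥ 4,300 square feet → Small Premises Certificate not required.
§18.4 floor area 6,300 square feet ≥ 1,100 square feet → Municipal Certificate required.
§18.5 floor area 6,300 square feet > 3,900 square feet → Large Premises Certificate required.
§18.6 closes 8:00 PM, after 5:00 PM → Daytime Registration not required.
§18.7 floor area 6,300 square feet < 8,200 square feet → Operating License not required.
§18.8 closes 8:00 PM, at/before 1:00 AM → Regulatory Certificate required.
§18.9 floor area 6,300 square feet < 13,000 square feet → Trade Certificate not required.
§18.10 closes 8:00 PM, after 6:00 PM; floor area 6,300 square feet ≥ 3,300 square feet → Standard Permit required.
§18.11 conducts auctions; floor area 6,300 square feet ≥ 2,000 square feet → Operating Authorization not required.
§18.12 floor area 6,300 square feet ≥ 1,300 square feet; closes 8:00 PM, after 5:00 PM → Standard Registration not required.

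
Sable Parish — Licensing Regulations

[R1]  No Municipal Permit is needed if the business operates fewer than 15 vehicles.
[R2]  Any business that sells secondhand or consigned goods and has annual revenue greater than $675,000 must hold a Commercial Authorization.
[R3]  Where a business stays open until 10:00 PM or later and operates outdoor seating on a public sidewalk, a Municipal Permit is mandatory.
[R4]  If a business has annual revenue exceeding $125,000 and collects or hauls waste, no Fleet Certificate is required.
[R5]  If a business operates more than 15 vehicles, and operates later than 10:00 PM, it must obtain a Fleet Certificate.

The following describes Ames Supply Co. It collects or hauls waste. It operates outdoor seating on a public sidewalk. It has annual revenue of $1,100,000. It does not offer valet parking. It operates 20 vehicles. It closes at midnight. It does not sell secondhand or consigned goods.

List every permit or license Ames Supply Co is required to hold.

[R1] vehicles 20 ≥ 15 → Municipal Permit exemption does not apply.
[R2] does not sell secondhand or consigned goods; revenue $1,100,000 > $675,000 → Commercial Authorization not required.
[R3] closes midnight, after 10:00 PM; operates outdoor seating on a public sidewalk → Municipal Permit required.
[R4] revenue $1,100,000 > $125,000; collects or hauls waste → exempt from Fleet Certificate.
[R5] vehicles 20 > 15; closes midnight, after 10:00 PM → Fleet Certificate required.

Municipal Permit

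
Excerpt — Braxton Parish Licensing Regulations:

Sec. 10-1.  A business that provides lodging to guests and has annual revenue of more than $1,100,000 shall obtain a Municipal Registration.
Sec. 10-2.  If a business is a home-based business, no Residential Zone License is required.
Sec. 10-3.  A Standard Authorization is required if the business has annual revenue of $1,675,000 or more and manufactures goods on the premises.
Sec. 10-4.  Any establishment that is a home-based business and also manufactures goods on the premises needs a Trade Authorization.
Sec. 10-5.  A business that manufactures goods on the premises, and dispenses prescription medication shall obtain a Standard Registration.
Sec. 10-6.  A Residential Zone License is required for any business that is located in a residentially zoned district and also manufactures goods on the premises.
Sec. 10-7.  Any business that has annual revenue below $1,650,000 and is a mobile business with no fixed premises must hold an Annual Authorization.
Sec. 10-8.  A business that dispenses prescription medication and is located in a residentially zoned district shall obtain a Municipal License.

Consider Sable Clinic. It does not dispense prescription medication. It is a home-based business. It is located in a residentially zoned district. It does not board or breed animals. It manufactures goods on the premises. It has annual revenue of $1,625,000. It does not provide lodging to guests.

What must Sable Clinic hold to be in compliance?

Trade Authorization

Sec. 10-1. does not provide lodging to guests; revenue $1,625,000 > $1,100,000 → Municipal Registration not required.
Sec. 10-2. is a home-based business → exempt from Residential Zone License.
Sec. 10-3. revenue $1,625,000 < $1,675,000; manufactures goods on the premises → Standard Authorization not required.
Sec. 10-4. is a home-based business; manufactures goods on the premises → Trade Authorization required.
Sec. 10-5. manufactures goods on the premises; does not dispense prescription medication → Standard Registration not required.
Sec. 10-6. is located in a residentially zoned district; manufactures goods on the premises → Residential Zone License required.
Sec. 10-7. revenue $1,625,000 < $1,650,000; is a home-based business (not: is a mobile business with no fixed premises) → Annual Authorization not required.
Sec. 10-8. does not dispense prescription medication; is located in a residentially zoned district → Municipal License not required.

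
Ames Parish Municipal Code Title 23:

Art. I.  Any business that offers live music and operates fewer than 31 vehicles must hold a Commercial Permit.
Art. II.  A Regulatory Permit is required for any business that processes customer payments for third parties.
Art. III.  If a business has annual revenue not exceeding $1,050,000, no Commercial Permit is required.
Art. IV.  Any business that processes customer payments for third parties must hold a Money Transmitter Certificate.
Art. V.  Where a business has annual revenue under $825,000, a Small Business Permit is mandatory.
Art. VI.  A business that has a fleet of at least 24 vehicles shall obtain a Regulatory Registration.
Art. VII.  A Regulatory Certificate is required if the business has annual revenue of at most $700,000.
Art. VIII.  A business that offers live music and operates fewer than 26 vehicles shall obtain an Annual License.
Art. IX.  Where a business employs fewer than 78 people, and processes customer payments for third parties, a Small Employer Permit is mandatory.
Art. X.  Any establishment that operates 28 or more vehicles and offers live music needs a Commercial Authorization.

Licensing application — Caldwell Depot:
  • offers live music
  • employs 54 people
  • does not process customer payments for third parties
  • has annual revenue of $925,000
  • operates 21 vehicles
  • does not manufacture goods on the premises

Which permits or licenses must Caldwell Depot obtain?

Art. I. offers live music; vehicles 21 < 31 → Commercial Permit required.
Art. II. does not process customer payments for third parties → Regulatory Permit not required.
Art. III. revenue $925,000 ≤ $1,050,000 → exempt from Commercial Permit.
Art. IV. does not process customer payments for third parties → Money Transmitter Certificate not required.
Art. V. revenue $925,000 ≥ $825,000 → Small Business Permit not required.
Art. VI. vehicles 21 < 24 → Regulatory Registration not required.
Art. VII. revenue $925,000 > $700,000 → Regulatory Certificate not required.
Art. VIII. offers live music; vehicles 21 < 26 → Annual License required.
Art. IX. employees 54 < 78; does not process customer payments for third parties → Small Employer Permit not required.
Art. X. vehicles 21 < 28; offers live music → Commercial Authorization not required.

Annual License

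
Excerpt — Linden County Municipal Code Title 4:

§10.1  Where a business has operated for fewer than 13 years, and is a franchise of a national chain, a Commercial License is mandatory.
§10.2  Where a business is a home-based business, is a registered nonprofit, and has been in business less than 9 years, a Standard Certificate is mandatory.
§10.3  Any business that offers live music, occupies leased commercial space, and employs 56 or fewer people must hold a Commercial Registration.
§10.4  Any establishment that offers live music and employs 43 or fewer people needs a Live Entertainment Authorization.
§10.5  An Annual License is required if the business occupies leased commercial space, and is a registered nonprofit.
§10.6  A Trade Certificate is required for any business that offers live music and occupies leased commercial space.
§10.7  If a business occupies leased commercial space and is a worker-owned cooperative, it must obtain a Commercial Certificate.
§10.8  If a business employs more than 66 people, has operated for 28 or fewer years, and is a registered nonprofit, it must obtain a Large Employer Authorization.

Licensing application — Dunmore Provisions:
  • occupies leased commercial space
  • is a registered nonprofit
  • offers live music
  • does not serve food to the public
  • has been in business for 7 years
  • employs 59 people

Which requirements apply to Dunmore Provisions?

§10.1 years in business 7 < 13; is a registered nonprofit (not: is a franchise of a national chain) → Commercial License not required.
§10.2 occupies leased commercial space (not: is a home-based business); is a registered nonprofit; years in business 7 < 9 → Standard Certificate not required.
§10.3 offers live music; occupies leased commercial space; employees 59 > 56 → Commercial Registration not required.
§10.4 offers live music; employees 59 > 43 → Live Entertainment Authorization not required.
§10.5 occupies leased commercial space; is a registered nonprofit → Annual License required.
§10.6 offers live music; occupies leased commercial space → Trade Certificate required.
§10.7 occupies leased commercial space; is a registered nonprofit (not: is a worker-owned cooperative) → Commercial Certificate not required.
§10.8 employees 59 ≤ 66; years in business 7 ≤ 28; is a registered nonprofit → Large Employer Authorization not required.

Annual License, Trade Certificate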